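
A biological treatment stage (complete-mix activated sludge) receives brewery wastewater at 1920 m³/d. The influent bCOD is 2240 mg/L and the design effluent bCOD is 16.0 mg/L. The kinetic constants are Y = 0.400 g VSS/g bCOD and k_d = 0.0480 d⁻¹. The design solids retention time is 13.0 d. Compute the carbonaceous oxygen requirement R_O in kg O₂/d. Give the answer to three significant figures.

R_O ≈ 2780 kg O₂/d

Y_obs = Y / (1 + k_d θ_c) = 0.400 / (1 + 0.0480 × 13.0) = 0.400 / 1.624 = 0.2463.
Q·(S₀ − S) = 1920 × (2240 − 16.0) × 10⁻³ = 4270 kg/d removed.
Net sludge production P_X = 0.2463 × 4270 = 1052 kg VSS/d.
R_O = Q·(S₀ − S) − 1.42·P_X = 4270 − 1.42 × 1052 = 2777 kg O₂/d.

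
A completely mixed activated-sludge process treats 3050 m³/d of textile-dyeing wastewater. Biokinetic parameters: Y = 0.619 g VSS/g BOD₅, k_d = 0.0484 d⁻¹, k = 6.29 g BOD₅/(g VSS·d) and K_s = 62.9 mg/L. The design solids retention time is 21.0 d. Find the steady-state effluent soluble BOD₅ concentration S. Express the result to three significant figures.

S ≈ 1.59 mg/L

For a completely mixed reactor with recycle the Lawrence–McCarty relation gives S = K_s·(1 + k_d·θ_c) / [θ_c·(Y·k − k_d) − 1] = 62.9 × (1 + 0.0484 × 21.0) / [21.0 × (0.619 × 6.29 − 0.0484) − 1] = 126.8 / 79.75 = 1.590 mg/L.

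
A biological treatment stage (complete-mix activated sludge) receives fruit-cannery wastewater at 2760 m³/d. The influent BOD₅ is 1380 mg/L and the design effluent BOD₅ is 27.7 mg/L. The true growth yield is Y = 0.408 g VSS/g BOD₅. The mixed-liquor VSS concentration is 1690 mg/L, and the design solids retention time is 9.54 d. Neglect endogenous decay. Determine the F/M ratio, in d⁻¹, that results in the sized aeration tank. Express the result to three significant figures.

F/M ≈ 0.262 d⁻¹

V·X = Y·Q·ΔS·θ_c gives V = 0.408 × 2760 × (1380 − 27.7) × 9.54 / 1690 = 8596 m³.
F/M = Q·S₀ / (V·X) = 2760 × 1380 / (8596 × 1690) = 0.2622 g BOD₅·(g VSS·d)⁻¹.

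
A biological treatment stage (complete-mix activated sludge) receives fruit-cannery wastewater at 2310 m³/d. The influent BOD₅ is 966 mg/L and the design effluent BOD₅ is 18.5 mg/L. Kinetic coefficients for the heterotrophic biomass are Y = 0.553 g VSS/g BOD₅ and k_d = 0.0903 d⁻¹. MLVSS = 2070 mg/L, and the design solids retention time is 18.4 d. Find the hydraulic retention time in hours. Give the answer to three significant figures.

τ ≈ 42.0 h

From the SRT design equation V = Y Q (S₀−S) θ_c / [X (1 + k_d θ_c)] = 0.553 × 2310 × (966 − 18.5) × 18.4 / [2070 × (1 + 0.0903 × 18.4)] = 2.23×10^7 / 5509 = 4042 m³.
Hydraulic retention time τ = V/Q = 4042 / 2310 = 1.750 d = 42.00 h.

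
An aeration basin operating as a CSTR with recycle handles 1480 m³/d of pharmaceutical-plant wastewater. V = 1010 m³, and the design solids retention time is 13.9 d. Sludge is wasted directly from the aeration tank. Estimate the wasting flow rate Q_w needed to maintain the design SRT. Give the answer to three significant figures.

For wasting at MLVSS concentration, Q_w = V/θ_c = 1010/13.9 = 72.66 m³/d.

Q_w ≈ 72.7 m³/d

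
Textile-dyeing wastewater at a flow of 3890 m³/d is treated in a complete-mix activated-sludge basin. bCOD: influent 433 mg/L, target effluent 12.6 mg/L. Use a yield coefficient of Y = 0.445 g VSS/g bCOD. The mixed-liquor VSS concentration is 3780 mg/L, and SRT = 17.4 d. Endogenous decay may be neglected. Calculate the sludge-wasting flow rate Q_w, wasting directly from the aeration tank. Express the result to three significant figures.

Q_w ≈ 193 m³/d

V·X = Y·Q·ΔS·θ_c gives V = 0.445 × 3890 × (433 − 12.6) × 17.4 / 3780 = 3350 m³.
For wasting at MLVSS concentration, Q_w = V/θ_c = 3350/17.4 = 192.5 m³/d.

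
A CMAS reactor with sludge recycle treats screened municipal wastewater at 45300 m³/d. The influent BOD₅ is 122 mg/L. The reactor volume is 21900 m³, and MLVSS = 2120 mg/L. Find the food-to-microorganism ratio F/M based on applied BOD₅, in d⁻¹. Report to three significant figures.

F/M ≈ 0.119 d⁻¹

F/M = applied load / biomass = Q·S₀/(V·X) = 45300 × 122 / (21900 × 2120) = 0.1190 d⁻¹.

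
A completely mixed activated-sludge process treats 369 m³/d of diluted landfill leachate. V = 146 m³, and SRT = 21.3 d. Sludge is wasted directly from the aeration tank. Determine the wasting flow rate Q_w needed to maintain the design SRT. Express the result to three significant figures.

Q_w ≈ 6.85 m³/d

With mixed-liquor wasting, θ_c = V/Q_w, so Q_w = V/θ_c = 146.0/21.3 = 6.854 m³/d.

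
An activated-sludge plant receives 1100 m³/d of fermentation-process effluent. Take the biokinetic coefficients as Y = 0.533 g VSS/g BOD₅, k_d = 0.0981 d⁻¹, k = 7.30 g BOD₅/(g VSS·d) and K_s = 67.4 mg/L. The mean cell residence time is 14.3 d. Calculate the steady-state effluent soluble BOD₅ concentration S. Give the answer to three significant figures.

S ≈ 3.04 mg/L

Effluent substrate depends only on kinetics and SRT: S = K_s(1 + k_d θ_c) / [θ_c(Yk − k_d) − 1] = 67.4 × (1 + 0.0981 × 14.3) / [14.3 × (0.533 × 7.30 − 0.0981) − 1] = 162.0 / 53.24 = 3.042 mg/L.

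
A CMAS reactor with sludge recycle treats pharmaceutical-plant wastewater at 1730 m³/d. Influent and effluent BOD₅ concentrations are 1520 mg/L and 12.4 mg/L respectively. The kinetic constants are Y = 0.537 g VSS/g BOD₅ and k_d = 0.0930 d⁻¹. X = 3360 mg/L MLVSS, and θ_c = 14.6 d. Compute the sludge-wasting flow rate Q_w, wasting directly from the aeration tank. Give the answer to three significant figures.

Q_w ≈ 177 m³/d

Rearranging the biomass balance for a CMAS with decay, V = Y·Q·ΔS·θ_c / [X·(1+k_d θ_c)] = 0.537 × 1730 × (1520 − 12.4) × 14.6 / [3360 × (1 + 0.0930 × 14.6)] = 2.04×10^7 / 7922 = 2581 m³.
Wasting from the aeration tank: Q_w = V / θ_c = 2581 / 14.6 = 176.8 m³/d.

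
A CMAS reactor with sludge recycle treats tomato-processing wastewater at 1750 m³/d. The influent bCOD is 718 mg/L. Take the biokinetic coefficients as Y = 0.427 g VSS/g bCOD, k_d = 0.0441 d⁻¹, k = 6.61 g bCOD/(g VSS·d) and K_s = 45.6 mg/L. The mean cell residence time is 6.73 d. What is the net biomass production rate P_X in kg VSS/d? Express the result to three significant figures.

P_X ≈ 412 kg VSS/d

For a completely mixed reactor with recycle the Lawrence–McCarty relation gives S = K_s·(1 + k_d·θ_c) / [θ_c·(Y·k − k_d) − 1] = 45.6 × (1 + 0.0441 × 6.73) / [6.73 × (0.427 × 6.61 − 0.0441) − 1] = 59.13 / 17.70 = 3.341 mg/L.
Y_obs = Y / (1 + k_d θ_c) = 0.427 / (1 + 0.0441 × 6.73) = 0.427 / 1.297 = 0.3293.
Q·(S₀ − S) = 1750 × (718 − 3.34) × 10⁻³ = 1251 kg/d removed.
Net biomass production P_X = Y_obs × Q·(S₀ − S) = 0.3293 × 1251 = 411.8 kg VSS/d.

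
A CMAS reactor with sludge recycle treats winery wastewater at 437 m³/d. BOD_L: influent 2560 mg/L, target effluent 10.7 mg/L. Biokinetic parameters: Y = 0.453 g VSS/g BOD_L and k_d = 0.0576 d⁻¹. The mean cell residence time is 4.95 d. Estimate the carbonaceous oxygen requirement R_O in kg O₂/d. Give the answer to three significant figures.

Y_obs = Y / (1 + k_d θ_c) = 0.453 / (1 + 0.0576 × 4.95) = 0.453 / 1.285 = 0.3525.
Q·(S₀ − S) = 437 × (2560 − 10.7) × 10⁻³ = 1114 kg/d removed.
Biomass synthesised: P_X = Y_obs × 1114 = 392.7 kg VSS/d.
R_O = Q·ΔS − 1.42 P_X = 1114 − 557.6 = 556.4 kg O₂/d.

R_O ≈ 556 kg O₂/d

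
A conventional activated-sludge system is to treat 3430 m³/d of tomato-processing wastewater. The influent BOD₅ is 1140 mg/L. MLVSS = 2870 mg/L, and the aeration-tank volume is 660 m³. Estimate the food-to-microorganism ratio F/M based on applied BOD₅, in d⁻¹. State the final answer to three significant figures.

F/M ≈ 2.06 d⁻¹

Food-to-microorganism ratio F/M = Q S₀ / (V X) = 3430 × 1140 / (660.0 × 2870) = 2.064 d⁻¹.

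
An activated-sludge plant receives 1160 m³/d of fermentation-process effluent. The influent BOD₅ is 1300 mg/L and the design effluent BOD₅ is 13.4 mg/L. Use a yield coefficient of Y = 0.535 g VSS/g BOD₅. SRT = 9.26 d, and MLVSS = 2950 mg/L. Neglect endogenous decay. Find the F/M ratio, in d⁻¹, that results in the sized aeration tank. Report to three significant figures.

F/M ≈ 0.204 d⁻¹

With k_d = 0 the design equation reduces to V = Y Q (S₀−S) θ_c / X = 0.535 × 1160 × (1300 − 13.4) × 9.26 / 2950 = 2506 m³.
F/M = Q·S₀ / (V·X) = 1160 × 1300 / (2506 × 2950) = 0.2040 g BOD₅·(g VSS·d)⁻¹.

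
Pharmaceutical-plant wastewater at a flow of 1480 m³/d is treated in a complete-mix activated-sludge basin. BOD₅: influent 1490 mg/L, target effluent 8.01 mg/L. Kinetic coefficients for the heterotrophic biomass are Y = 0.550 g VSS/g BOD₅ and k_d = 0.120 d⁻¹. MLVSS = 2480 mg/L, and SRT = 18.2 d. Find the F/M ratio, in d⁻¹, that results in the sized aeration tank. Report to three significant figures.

Steady-state biomass mass balance: V·X·(1 + k_d·θ_c) = Y·Q·(S₀ − S)·θ_c, so V = 0.550 × 1480 × (1490 − 8.01) × 18.2 / [2480 × (1 + 0.120 × 18.2)] = 2.2×10^7 / 7896 = 2780 m³.
F/M = Q·S₀ / (V·X) = 1480 × 1490 / (2780 × 2480) = 0.3198 g BOD₅·(g VSS·d)⁻¹.

F/M ≈ 0.320 d⁻¹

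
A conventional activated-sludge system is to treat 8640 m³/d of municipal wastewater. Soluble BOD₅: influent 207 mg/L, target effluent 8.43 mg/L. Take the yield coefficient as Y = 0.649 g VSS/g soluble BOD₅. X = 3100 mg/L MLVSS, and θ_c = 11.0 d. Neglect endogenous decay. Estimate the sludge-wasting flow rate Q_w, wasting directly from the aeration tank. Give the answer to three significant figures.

Q_w ≈ 359 m³/d

Biomass mass balance (decay neglected): V·X = Y·Q·(S₀ − S)·θ_c, so V = 0.649 × 8640 × (207 − 8.43) × 11.0 / 3100 = 3951 m³.
With mixed-liquor wasting, θ_c = V/Q_w, so Q_w = V/θ_c = 3951/11.0 = 359.2 m³/d.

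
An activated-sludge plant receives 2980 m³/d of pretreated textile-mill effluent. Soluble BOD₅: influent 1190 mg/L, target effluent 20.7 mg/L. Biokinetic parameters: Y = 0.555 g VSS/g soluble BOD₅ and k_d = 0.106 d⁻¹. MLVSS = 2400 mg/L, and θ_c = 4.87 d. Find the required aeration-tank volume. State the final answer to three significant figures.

V ≈ 2590 m³

Steady-state biomass mass balance: V·X·(1 + k_d·θ_c) = Y·Q·(S₀ − S)·θ_c, so V = 0.555 × 2980 × (1190 − 20.7) × 4.87 / [2400 × (1 + 0.106 × 4.87)] = 9.42×10^6 / 3639 = 2588 m³.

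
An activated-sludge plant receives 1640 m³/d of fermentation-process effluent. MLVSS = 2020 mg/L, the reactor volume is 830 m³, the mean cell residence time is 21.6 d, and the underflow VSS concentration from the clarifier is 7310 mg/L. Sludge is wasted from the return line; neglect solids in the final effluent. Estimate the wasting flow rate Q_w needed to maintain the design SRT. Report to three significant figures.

Wasting from the return line (neglecting effluent solids): Q_w = V·X / (θ_c·X_r) = 830.0 × 2020 / (21.6 × 7310) = 10.62 m³/d.

Q_w ≈ 10.6 m³/d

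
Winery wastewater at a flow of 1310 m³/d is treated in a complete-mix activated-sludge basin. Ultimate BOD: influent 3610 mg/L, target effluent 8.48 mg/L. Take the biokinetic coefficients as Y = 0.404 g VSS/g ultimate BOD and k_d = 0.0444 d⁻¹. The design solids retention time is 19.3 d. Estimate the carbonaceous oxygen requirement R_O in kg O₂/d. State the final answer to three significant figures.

R_O ≈ 3260 kg O₂/d

Y_obs = Y / (1 + k_d θ_c) = 0.404 / (1 + 0.0444 × 19.3) = 0.404 / 1.857 = 0.2176.
Q·(S₀ − S) = 1310 × (3610 − 8.48) × 10⁻³ = 4718 kg/d removed.
Net sludge production P_X = 0.2176 × 4718 = 1026 kg VSS/d.
Carbonaceous O₂ demand = substrate oxidised − cell-mass equivalent = 4718 − 1.42 × 1026 = 3260 kg O₂/d.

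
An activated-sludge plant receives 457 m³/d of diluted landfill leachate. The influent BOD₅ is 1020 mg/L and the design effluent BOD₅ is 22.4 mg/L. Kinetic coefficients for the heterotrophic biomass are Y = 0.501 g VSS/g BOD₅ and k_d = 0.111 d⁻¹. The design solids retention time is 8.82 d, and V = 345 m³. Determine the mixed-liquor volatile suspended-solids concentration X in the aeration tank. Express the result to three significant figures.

X = Y·Q·ΔS·θ_c / [V·(1 + k_d θ_c)] = 0.501 × 457 × (1020 − 22.4) × 8.82 / [345 × (1 + 0.111 × 8.82)] = 2951 mg/L.

X ≈ 2950 mg/L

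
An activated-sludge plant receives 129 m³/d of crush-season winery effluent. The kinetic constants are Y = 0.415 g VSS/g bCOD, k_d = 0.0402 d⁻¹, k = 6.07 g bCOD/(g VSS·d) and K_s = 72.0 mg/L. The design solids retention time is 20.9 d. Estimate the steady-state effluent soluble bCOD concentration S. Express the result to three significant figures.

S ≈ 2.61 mg/L

Effluent substrate depends only on kinetics and SRT: S = K_s(1 + k_d θ_c) / [θ_c(Yk − k_d) − 1] = 72.0 × (1 + 0.0402 × 20.9) / [20.9 × (0.415 × 6.07 − 0.0402) − 1] = 132.5 / 50.81 = 2.608 mg/L.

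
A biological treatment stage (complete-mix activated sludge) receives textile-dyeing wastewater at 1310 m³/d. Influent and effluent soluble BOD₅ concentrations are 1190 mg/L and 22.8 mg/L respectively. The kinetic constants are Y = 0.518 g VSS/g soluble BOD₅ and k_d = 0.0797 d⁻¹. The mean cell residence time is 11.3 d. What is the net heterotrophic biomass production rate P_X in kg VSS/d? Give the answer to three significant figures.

Y_obs = Y / (1 + k_d θ_c) = 0.518 / (1 + 0.0797 × 11.3) = 0.518 / 1.901 = 0.2725.
Q·(S₀ − S) = 1310 × (1190 − 22.8) × 10⁻³ = 1529 kg/d removed.
P_X = Y_obs · Q(S₀ − S) = 0.2725 × 1529 = 416.7 kg VSS/d.

P_X ≈ 417 kg VSS/d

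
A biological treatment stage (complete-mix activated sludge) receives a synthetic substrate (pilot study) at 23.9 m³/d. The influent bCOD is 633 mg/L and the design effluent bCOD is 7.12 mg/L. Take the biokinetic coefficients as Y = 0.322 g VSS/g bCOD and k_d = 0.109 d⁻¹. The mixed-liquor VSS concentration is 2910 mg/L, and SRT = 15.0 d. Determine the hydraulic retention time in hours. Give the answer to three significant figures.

τ ≈ 9.46 h

Steady-state biomass mass balance: V·X·(1 + k_d·θ_c) = Y·Q·(S₀ − S)·θ_c, so V = 0.322 × 23.9 × (633 − 7.12) × 15.0 / [2910 × (1 + 0.109 × 15.0)] = 7.22×10^4 / 7668 = 9.422 m³.
HRT = V/Q = 9.422 m³ / 23.9 m³·d⁻¹ = 0.3942 d × 24 = 9.462 h.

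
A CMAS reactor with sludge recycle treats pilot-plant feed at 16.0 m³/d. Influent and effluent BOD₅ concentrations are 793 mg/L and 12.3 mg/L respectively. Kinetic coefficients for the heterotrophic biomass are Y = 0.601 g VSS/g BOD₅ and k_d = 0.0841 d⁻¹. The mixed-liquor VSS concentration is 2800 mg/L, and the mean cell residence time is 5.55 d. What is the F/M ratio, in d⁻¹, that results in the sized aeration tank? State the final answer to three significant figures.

F/M ≈ 0.447 d⁻¹

Rearranging the biomass balance for a CMAS with decay, V = Y·Q·ΔS·θ_c / [X·(1+k_d θ_c)] = 0.601 × 16.0 × (793 − 12.3) × 5.55 / [2800 × (1 + 0.0841 × 5.55)] = 4.17×10^4 / 4107 = 10.15 m³.
Food-to-microorganism ratio F/M = Q S₀ / (V X) = 16.0 × 793 / (10.15 × 2800) = 0.4467 d⁻¹.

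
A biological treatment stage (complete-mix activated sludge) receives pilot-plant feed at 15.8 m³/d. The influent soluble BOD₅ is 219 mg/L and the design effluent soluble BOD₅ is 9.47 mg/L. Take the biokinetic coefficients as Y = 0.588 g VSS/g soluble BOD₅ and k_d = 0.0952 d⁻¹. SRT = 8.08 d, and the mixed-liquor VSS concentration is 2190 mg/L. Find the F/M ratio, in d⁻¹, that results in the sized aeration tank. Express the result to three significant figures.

F/M ≈ 0.389 d⁻¹

Rearranging the biomass balance for a CMAS with decay, V = Y·Q·ΔS·θ_c / [X·(1+k_d θ_c)] = 0.588 × 15.8 × (219 − 9.47) × 8.08 / [2190 × (1 + 0.0952 × 8.08)] = 1.57×10^4 / 3875 = 4.059 m³.
F/M = Q·S₀ / (V·X) = 15.8 × 219 / (4.059 × 2190) = 0.3892 g soluble BOD₅·(g VSS·d)⁻¹.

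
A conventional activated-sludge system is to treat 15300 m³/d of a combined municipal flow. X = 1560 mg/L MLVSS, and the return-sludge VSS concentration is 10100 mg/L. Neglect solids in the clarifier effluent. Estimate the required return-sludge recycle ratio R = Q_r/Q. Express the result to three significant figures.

R ≈ 0.183

R = Q_r/Q = X/(X_r − X) = 1560 / (10100 − 1560) = 0.1827.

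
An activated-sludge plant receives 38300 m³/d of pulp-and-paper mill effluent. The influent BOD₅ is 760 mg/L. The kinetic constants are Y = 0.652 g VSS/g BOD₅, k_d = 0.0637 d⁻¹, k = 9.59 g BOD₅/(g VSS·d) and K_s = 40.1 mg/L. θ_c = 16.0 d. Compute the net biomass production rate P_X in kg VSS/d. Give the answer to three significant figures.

P_X ≈ 9390 kg VSS/d

For a completely mixed reactor with recycle the Lawrence–McCarty relation gives S = K_s·(1 + k_d·θ_c) / [θ_c·(Y·k − k_d) − 1] = 40.1 × (1 + 0.0637 × 16.0) / [16.0 × (0.652 × 9.59 − 0.0637) − 1] = 80.97 / 98.02 = 0.8260 mg/L.
Y_obs = Y / (1 + k_d θ_c) = 0.652 / (1 + 0.0637 × 16.0) = 0.652 / 2.019 = 0.3229.
Substrate removed = Q·(S₀ − S) = 38300 m³/d × (760 − 0.826) g/m³ = 2.91×10^7 g/d = 29076 kg/d.
P_X = Y_obs · Q(S₀ − S) = 0.3229 × 29076 = 9389 kg VSS/d.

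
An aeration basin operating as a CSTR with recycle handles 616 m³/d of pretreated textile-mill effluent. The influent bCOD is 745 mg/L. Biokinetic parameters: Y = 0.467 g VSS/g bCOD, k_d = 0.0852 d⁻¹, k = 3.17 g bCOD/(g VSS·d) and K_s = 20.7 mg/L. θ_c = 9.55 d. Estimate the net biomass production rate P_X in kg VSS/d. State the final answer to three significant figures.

From the Monod/SRT balance for a CMAS, S = K_s·(1+k_d θ_c)/[θ_c·(Y k − k_d) − 1] = 20.7 × (1 + 0.0852 × 9.55) / [9.55 × (0.467 × 3.17 − 0.0852) − 1] = 37.54 / 12.32 = 3.046 mg/L.
Correct the yield for decay: Y_obs = Y/(1 + k_d θ_c) = 0.467 / (1 + 0.0852 × 9.55) = 0.467 / 1.814 = 0.2575.
Mass of bCOD removed per day: Q(S₀ − S) = 616 × 742.0 g/m³ = 457.0 kg/d.
P_X = Y_obs · Q(S₀ − S) = 0.2575 × 457.0 = 117.7 kg VSS/d.

P_X ≈ 118 kg VSS/d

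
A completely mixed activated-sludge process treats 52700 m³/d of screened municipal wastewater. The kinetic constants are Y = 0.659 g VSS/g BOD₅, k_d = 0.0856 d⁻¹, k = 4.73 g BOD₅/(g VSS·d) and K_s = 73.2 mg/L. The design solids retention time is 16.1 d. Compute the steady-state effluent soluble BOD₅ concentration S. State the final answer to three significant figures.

For a completely mixed reactor with recycle the Lawrence–McCarty relation gives S = K_s·(1 + k_d·θ_c) / [θ_c·(Y·k − k_d) − 1] = 73.2 × (1 + 0.0856 × 16.1) / [16.1 × (0.659 × 4.73 − 0.0856) − 1] = 174.1 / 47.81 = 3.641 mg/L.

S ≈ 3.64 mg/L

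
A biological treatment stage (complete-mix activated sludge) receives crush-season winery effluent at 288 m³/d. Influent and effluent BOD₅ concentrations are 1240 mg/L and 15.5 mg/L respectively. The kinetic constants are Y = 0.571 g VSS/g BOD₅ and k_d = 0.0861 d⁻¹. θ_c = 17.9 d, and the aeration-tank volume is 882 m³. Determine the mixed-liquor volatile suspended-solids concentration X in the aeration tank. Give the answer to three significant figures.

X ≈ 1610 mg/L

Solving the biomass balance for X: X = Y Q (S₀−S) θ_c / [V (1+k_d θ_c)] = 0.571 × 288 × (1240 − 15.5) × 17.9 / [882 × (1 + 0.0861 × 17.9)] = 1608 mg/L.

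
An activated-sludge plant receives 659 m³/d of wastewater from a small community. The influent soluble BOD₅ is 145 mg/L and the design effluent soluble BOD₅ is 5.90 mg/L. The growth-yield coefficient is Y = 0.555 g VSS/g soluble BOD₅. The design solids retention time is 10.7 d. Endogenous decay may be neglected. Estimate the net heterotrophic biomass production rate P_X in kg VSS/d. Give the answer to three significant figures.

P_X ≈ 50.9 kg VSS/d

With endogenous decay neglected, the observed yield equals the true yield: Y_obs = Y = 0.555 g VSS/g soluble BOD₅.
ΔS = 145 − 5.90 = 139.1 mg/L, so the substrate removal rate is 659 × 139.1/1000 = 91.67 kg soluble BOD₅/d.
Net biomass production P_X = Y_obs × Q·(S₀ − S) = 0.5550 × 91.67 = 50.88 kg VSS/d.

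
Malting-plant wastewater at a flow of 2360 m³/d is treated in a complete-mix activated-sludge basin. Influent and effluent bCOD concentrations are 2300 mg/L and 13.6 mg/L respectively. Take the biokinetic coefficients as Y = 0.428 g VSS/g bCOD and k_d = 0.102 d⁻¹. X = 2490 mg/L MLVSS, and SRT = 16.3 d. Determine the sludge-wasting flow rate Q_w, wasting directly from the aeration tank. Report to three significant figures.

Steady-state biomass mass balance: V·X·(1 + k_d·θ_c) = Y·Q·(S₀ − S)·θ_c, so V = 0.428 × 2360 × (2300 − 13.6) × 16.3 / [2490 × (1 + 0.102 × 16.3)] = 3.76×10^7 / 6630 = 5678 m³.
With mixed-liquor wasting, θ_c = V/Q_w, so Q_w = V/θ_c = 5678/16.3 = 348.3 m³/d.

Q_w ≈ 348 m³/d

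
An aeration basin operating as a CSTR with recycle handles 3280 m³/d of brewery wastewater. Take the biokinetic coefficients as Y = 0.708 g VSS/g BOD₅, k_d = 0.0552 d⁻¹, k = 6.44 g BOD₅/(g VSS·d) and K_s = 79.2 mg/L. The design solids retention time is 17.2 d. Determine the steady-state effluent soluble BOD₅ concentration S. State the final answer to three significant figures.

S ≈ 2.02 mg/L

Effluent substrate depends only on kinetics and SRT: S = K_s(1 + k_d θ_c) / [θ_c(Yk − k_d) − 1] = 79.2 × (1 + 0.0552 × 17.2) / [17.2 × (0.708 × 6.44 − 0.0552) − 1] = 154.4 / 76.47 = 2.019 mg/L.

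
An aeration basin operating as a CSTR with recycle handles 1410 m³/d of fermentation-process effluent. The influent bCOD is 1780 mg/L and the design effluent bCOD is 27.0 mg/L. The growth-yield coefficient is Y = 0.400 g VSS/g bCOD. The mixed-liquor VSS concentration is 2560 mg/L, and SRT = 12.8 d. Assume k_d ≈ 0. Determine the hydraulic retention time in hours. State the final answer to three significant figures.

τ ≈ 84.1 h

V·X = Y·Q·ΔS·θ_c gives V = 0.400 × 1410 × (1780 − 27.0) × 12.8 / 2560 = 4943 m³.
Hydraulic retention time τ = V/Q = 4943 / 1410 = 3.506 d = 84.14 h.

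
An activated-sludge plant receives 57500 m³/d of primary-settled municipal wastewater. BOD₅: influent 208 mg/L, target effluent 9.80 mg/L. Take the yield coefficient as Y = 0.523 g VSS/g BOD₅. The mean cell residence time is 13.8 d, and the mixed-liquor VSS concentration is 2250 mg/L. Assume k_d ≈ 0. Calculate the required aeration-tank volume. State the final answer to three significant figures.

With k_d = 0 the design equation reduces to V = Y Q (S₀−S) θ_c / X = 0.523 × 57500 × (208 − 9.80) × 13.8 / 2250 = 36557 m³.

V ≈ 36600 m³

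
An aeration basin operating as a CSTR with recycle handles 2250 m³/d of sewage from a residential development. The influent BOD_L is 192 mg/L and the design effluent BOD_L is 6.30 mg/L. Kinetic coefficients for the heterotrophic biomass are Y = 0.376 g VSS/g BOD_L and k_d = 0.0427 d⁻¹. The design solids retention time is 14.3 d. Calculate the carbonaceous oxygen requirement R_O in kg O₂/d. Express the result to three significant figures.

R_O ≈ 279 kg O₂/d

Correct the yield for decay: Y_obs = Y/(1 + k_d θ_c) = 0.376 / (1 + 0.0427 × 14.3) = 0.376 / 1.611 = 0.2335.
ΔS = 192 − 6.30 = 185.7 mg/L, so the substrate removal rate is 2250 × 185.7/1000 = 417.8 kg BOD_L/d.
Net sludge production P_X = 0.2335 × 417.8 = 97.54 kg VSS/d.
R_O = Q·ΔS − 1.42 P_X = 417.8 − 138.5 = 279.3 kg O₂/d.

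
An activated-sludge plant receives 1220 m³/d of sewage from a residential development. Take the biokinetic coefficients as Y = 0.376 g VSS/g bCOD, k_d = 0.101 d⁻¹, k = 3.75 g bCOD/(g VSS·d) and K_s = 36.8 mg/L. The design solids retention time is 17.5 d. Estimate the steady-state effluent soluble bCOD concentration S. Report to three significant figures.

For a completely mixed reactor with recycle the Lawrence–McCarty relation gives S = K_s·(1 + k_d·θ_c) / [θ_c·(Y·k − k_d) − 1] = 36.8 × (1 + 0.101 × 17.5) / [17.5 × (0.376 × 3.75 − 0.101) − 1] = 101.8 / 21.91 = 4.649 mg/L.

S ≈ 4.65 mg/L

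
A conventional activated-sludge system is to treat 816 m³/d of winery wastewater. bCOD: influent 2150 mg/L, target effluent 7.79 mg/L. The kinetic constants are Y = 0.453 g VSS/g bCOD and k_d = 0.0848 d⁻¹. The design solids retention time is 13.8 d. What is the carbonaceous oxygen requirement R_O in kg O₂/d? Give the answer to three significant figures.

Correct the yield for decay: Y_obs = Y/(1 + k_d θ_c) = 0.453 / (1 + 0.0848 × 13.8) = 0.453 / 2.170 = 0.2087.
Q·(S₀ − S) = 816 × (2150 − 7.79) × 10⁻³ = 1748 kg/d removed.
P_X = Y_obs·Q·(S₀ − S) = 0.2087 × 1748 = 364.9 kg VSS/d.
R_O = Q·ΔS − 1.42 P_X = 1748 − 518.1 = 1230 kg O₂/d.

R_O ≈ 1230 kg O₂/d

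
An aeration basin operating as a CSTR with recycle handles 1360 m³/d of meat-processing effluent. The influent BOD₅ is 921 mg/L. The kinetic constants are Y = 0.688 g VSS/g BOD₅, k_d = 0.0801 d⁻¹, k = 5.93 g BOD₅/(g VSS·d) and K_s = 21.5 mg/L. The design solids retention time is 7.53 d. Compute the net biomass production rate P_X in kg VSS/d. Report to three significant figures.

P_X ≈ 537 kg VSS/d

From the Monod/SRT balance for a CMAS, S = K_s·(1+k_d θ_c)/[θ_c·(Y k − k_d) − 1] = 21.5 × (1 + 0.0801 × 7.53) / [7.53 × (0.688 × 5.93 − 0.0801) − 1] = 34.47 / 29.12 = 1.184 mg/L.
The observed yield is Y_obs = Y/(1 + k_d·θ_c) = 0.688 / (1 + 0.0801 × 7.53) = 0.688 / 1.603 = 0.4292 g VSS per g BOD₅ removed.
ΔS = 921 − 1.18 = 919.8 mg/L, so the substrate removal rate is 1360 × 919.8/1000 = 1251 kg BOD₅/d.
Biomass produced: P_X = Y_obs·Q·ΔS = 0.4292 × 1251 ≈ 536.9 kg VSS/d.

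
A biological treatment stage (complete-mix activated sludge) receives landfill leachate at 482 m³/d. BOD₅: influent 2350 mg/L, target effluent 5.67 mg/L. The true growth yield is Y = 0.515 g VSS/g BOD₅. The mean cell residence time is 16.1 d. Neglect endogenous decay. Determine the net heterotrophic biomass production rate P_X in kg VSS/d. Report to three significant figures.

Since k_d ≈ 0, Y_obs = Y = 0.515 g VSS/g BOD₅.
Q·(S₀ − S) = 482 × (2350 − 5.67) × 10⁻³ = 1130 kg/d removed.
Net biomass production P_X = Y_obs × Q·(S₀ − S) = 0.5150 × 1130 = 581.9 kg VSS/d.

P_X ≈ 582 kg VSS/d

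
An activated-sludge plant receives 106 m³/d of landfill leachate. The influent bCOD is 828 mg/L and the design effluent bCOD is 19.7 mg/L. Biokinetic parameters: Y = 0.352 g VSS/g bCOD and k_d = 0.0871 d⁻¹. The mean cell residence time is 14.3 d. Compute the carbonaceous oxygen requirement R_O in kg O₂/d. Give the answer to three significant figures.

Observed yield with endogenous decay: Y_obs = Y / (1 + k_d·θ_c) = 0.352 / (1 + 0.0871 × 14.3) = 0.352 / 2.246 = 0.1568 g VSS/g bCOD.
Mass of bCOD removed per day: Q(S₀ − S) = 106 × 808.3 g/m³ = 85.68 kg/d.
Net sludge production P_X = 0.1568 × 85.68 = 13.43 kg VSS/d.
Carbonaceous O₂ demand = substrate oxidised − cell-mass equivalent = 85.68 − 1.42 × 13.43 = 66.61 kg O₂/d.

R_O ≈ 66.6 kg O₂/d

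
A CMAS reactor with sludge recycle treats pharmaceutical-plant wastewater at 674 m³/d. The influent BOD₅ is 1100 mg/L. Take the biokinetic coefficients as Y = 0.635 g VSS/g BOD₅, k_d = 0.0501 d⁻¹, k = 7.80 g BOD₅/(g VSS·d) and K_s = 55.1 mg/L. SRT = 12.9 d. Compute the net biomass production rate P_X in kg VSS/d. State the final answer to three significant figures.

P_X ≈ 286 kg VSS/d

From the Monod/SRT balance for a CMAS, S = K_s·(1+k_d θ_c)/[θ_c·(Y k − k_d) − 1] = 55.1 × (1 + 0.0501 × 12.9) / [12.9 × (0.635 × 7.80 − 0.0501) − 1] = 90.71 / 62.25 = 1.457 mg/L.
Observed yield with endogenous decay: Y_obs = Y / (1 + k_d·θ_c) = 0.635 / (1 + 0.0501 × 12.9) = 0.635 / 1.646 = 0.3857 g VSS/g BOD₅.
Q·(S₀ − S) = 674 × (1100 − 1.46) × 10⁻³ = 740.4 kg/d removed.
P_X = Y_obs · Q(S₀ − S) = 0.3857 × 740.4 = 285.6 kg VSS/d.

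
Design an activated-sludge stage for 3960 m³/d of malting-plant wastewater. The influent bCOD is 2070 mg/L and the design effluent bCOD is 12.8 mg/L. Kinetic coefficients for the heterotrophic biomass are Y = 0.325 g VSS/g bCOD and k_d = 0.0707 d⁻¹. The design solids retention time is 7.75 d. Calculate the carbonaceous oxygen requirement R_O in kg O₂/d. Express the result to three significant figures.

Y_obs = Y / (1 + k_d θ_c) = 0.325 / (1 + 0.0707 × 7.75) = 0.325 / 1.548 = 0.2100.
Mass of bCOD removed per day: Q(S₀ − S) = 3960 × 2057 g/m³ = 8147 kg/d.
Net sludge production P_X = 0.2100 × 8147 = 1710 kg VSS/d.
R_O = Q·(S₀ − S) − 1.42·P_X = 8147 − 1.42 × 1710 = 5718 kg O₂/d.

R_O ≈ 5720 kg O₂/d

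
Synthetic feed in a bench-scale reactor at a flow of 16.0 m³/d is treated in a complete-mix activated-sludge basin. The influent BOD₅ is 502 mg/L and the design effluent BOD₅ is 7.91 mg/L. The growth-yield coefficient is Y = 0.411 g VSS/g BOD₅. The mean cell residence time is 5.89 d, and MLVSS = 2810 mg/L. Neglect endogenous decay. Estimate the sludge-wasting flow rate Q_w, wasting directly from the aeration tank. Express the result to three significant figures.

V·X = Y·Q·ΔS·θ_c gives V = 0.411 × 16.0 × (502 − 7.91) × 5.89 / 2810 = 6.810 m³.
Wasting from the aeration tank: Q_w = V / θ_c = 6.810 / 5.89 = 1.156 m³/d.

Q_w ≈ 1.16 m³/d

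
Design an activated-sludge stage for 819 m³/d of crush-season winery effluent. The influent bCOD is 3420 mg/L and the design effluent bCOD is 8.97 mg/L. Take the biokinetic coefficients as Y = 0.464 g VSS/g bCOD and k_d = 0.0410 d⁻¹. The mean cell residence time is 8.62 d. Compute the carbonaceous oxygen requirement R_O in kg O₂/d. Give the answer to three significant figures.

R_O ≈ 1430 kg O₂/d

Correct the yield for decay: Y_obs = Y/(1 + k_d θ_c) = 0.464 / (1 + 0.0410 × 8.62) = 0.464 / 1.353 = 0.3428.
Q·(S₀ − S) = 819 × (3420 − 8.97) × 10⁻³ = 2794 kg/d removed.
Biomass synthesised: P_X = Y_obs × 2794 = 957.8 kg VSS/d.
R_O = Q·ΔS − 1.42 P_X = 2794 − 1360 = 1434 kg O₂/d.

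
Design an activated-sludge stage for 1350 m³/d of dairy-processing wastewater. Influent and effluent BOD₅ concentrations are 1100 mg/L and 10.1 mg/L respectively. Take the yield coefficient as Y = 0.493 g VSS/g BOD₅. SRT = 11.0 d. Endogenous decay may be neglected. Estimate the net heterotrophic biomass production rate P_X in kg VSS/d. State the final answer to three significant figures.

P_X ≈ 725 kg VSS/d

Since k_d ≈ 0, Y_obs = Y = 0.493 g VSS/g BOD₅.
Q·(S₀ − S) = 1350 × (1100 − 10.1) × 10⁻³ = 1471 kg/d removed.
Net biomass production P_X = Y_obs × Q·(S₀ − S) = 0.4930 × 1471 = 725.4 kg VSS/d.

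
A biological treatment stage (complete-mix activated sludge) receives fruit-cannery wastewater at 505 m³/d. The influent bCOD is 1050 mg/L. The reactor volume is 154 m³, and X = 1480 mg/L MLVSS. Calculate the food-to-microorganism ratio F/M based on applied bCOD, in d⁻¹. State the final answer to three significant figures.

F/M = Q·S₀ / (V·X) = 505 × 1050 / (154.0 × 1480) = 2.326 g bCOD·(g VSS·d)⁻¹.

F/M ≈ 2.33 d⁻¹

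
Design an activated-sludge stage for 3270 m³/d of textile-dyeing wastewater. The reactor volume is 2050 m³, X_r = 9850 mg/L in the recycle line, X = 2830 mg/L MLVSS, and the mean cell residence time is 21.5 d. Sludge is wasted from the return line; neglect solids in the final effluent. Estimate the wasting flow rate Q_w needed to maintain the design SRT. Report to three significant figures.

θ_c = V·X/(Q_w·X_r) when wasting from the recycle, so Q_w = V·X/(θ_c·X_r) = 2050 × 2830 / (21.5 × 9850) = 27.39 m³/d.

Q_w ≈ 27.4 m³/d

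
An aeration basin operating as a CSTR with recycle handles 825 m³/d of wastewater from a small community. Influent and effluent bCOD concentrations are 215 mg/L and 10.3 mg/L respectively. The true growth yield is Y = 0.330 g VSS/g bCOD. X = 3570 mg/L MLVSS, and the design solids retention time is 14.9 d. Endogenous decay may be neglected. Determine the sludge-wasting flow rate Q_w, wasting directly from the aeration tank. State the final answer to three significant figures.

V·X = Y·Q·ΔS·θ_c gives V = 0.330 × 825 × (215 − 10.3) × 14.9 / 3570 = 232.6 m³.
For wasting at MLVSS concentration, Q_w = V/θ_c = 232.6/14.9 = 15.61 m³/d.

Q_w ≈ 15.6 m³/d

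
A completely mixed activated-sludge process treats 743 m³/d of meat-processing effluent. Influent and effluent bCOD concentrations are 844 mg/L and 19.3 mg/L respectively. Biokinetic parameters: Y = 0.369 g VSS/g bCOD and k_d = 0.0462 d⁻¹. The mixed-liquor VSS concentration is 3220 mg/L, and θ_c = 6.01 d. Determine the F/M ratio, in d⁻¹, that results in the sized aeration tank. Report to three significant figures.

Steady-state biomass mass balance: V·X·(1 + k_d·θ_c) = Y·Q·(S₀ − S)·θ_c, so V = 0.369 × 743 × (844 − 19.3) × 6.01 / [3220 × (1 + 0.0462 × 6.01)] = 1.36×10^6 / 4114 = 330.3 m³.
Food-to-microorganism ratio F/M = Q S₀ / (V X) = 743 × 844 / (330.3 × 3220) = 0.5896 d⁻¹.

F/M ≈ 0.590 d⁻¹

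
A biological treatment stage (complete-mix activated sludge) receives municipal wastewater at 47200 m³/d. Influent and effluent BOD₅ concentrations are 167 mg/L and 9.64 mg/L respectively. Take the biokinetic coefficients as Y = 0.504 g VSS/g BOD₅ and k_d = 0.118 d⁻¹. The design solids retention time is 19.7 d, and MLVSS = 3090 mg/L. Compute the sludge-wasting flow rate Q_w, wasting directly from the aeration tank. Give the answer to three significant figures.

From the SRT design equation V = Y Q (S₀−S) θ_c / [X (1 + k_d θ_c)] = 0.504 × 47200 × (167 − 9.64) × 19.7 / [3090 × (1 + 0.118 × 19.7)] = 7.37×10^7 / 10273 = 7179 m³.
Wasting from the aeration tank: Q_w = V / θ_c = 7179 / 19.7 = 364.4 m³/d.

Q_w ≈ 364 m³/d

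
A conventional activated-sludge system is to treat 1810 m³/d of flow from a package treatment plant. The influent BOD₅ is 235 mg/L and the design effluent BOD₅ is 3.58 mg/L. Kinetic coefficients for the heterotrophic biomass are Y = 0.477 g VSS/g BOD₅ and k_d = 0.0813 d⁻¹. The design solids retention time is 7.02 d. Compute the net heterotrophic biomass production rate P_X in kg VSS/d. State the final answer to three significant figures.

Observed yield with endogenous decay: Y_obs = Y / (1 + k_d·θ_c) = 0.477 / (1 + 0.0813 × 7.02) = 0.477 / 1.571 = 0.3037 g VSS/g BOD₅.
Substrate removed = Q·(S₀ − S) = 1810 m³/d × (235 − 3.58) g/m³ = 4.19×10^5 g/d = 418.9 kg/d.
Net biomass production P_X = Y_obs × Q·(S₀ − S) = 0.3037 × 418.9 = 127.2 kg VSS/d.

P_X ≈ 127 kg VSS/d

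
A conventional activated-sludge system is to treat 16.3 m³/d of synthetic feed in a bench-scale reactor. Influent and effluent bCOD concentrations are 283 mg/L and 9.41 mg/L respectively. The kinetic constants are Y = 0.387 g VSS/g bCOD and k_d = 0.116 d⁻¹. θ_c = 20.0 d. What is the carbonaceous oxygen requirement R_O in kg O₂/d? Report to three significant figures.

Y_obs = Y / (1 + k_d θ_c) = 0.387 / (1 + 0.116 × 20.0) = 0.387 / 3.320 = 0.1166.
Q·(S₀ − S) = 16.3 × (283 − 9.41) × 10⁻³ = 4.460 kg/d removed.
Biomass synthesised: P_X = Y_obs × 4.460 = 0.5198 kg VSS/d.
Carbonaceous O₂ demand = substrate oxidised − cell-mass equivalent = 4.460 − 1.42 × 0.5198 = 3.721 kg O₂/d.

R_O ≈ 3.72 kg O₂/d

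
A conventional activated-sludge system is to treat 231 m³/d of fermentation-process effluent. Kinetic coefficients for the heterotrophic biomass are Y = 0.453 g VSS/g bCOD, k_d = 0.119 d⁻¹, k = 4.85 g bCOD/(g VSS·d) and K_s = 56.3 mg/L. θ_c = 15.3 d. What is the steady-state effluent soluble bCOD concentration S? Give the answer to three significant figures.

S ≈ 5.16 mg/L

Effluent substrate depends only on kinetics and SRT: S = K_s(1 + k_d θ_c) / [θ_c(Yk − k_d) − 1] = 56.3 × (1 + 0.119 × 15.3) / [15.3 × (0.453 × 4.85 − 0.119) − 1] = 158.8 / 30.79 = 5.157 mg/L.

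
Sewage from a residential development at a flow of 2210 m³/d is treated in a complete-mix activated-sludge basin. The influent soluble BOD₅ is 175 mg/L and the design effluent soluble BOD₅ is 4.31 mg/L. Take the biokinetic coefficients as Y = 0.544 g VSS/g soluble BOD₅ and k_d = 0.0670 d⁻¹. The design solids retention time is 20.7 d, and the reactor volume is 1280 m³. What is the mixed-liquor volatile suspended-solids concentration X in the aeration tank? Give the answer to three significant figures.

X = Y·Q·ΔS·θ_c / [V·(1 + k_d θ_c)] = 0.544 × 2210 × (175 − 4.31) × 20.7 / [1280 × (1 + 0.0670 × 20.7)] = 1390 mg/L.

X ≈ 1390 mg/L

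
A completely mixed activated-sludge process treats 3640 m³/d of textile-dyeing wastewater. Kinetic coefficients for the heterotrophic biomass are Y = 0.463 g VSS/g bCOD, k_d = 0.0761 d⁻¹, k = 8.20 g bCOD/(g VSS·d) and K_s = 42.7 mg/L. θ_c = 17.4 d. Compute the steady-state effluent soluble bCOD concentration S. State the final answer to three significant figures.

S ≈ 1.56 mg/L

From the Monod/SRT balance for a CMAS, S = K_s·(1+k_d θ_c)/[θ_c·(Y k − k_d) − 1] = 42.7 × (1 + 0.0761 × 17.4) / [17.4 × (0.463 × 8.20 − 0.0761) − 1] = 99.24 / 63.74 = 1.557 mg/L.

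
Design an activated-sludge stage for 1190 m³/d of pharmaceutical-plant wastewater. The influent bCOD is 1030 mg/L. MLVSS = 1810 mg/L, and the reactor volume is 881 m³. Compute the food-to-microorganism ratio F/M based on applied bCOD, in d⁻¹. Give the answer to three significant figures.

F/M ≈ 0.769 d⁻¹

F/M = applied load / biomass = Q·S₀/(V·X) = 1190 × 1030 / (881.0 × 1810) = 0.7687 d⁻¹.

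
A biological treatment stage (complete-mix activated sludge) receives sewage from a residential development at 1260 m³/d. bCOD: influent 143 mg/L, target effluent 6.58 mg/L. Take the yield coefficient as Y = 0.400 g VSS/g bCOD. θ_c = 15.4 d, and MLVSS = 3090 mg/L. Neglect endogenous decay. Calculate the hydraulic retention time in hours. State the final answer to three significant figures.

V·X = Y·Q·ΔS·θ_c gives V = 0.400 × 1260 × (143 − 6.58) × 15.4 / 3090 = 342.7 m³.
HRT = V/Q = 342.7 m³ / 1260 m³·d⁻¹ = 0.2720 d × 24 = 6.527 h.

τ ≈ 6.53 h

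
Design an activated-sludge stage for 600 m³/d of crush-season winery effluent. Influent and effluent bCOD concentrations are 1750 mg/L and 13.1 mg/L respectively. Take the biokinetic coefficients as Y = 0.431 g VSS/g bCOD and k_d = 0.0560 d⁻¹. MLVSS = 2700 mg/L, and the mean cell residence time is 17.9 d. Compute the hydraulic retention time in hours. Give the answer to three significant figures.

τ ≈ 59.5 h

From the SRT design equation V = Y Q (S₀−S) θ_c / [X (1 + k_d θ_c)] = 0.431 × 600 × (1750 − 13.1) × 17.9 / [2700 × (1 + 0.0560 × 17.9)] = 8.04×10^6 / 5406 = 1487 m³.
Hydraulic retention time τ = V/Q = 1487 / 600 = 2.479 d = 59.48 h.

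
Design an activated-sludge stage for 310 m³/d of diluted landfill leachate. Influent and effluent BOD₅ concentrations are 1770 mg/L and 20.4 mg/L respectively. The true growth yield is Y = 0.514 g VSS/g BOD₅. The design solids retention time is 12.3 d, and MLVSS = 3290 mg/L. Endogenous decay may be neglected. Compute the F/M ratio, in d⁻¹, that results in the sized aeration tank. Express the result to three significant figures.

F/M ≈ 0.160 d⁻¹

Biomass mass balance (decay neglected): V·X = Y·Q·(S₀ − S)·θ_c, so V = 0.514 × 310 × (1770 − 20.4) × 12.3 / 3290 = 1042 m³.
F/M = Q·S₀ / (V·X) = 310 × 1770 / (1042 × 3290) = 0.1600 g BOD₅·(g VSS·d)⁻¹.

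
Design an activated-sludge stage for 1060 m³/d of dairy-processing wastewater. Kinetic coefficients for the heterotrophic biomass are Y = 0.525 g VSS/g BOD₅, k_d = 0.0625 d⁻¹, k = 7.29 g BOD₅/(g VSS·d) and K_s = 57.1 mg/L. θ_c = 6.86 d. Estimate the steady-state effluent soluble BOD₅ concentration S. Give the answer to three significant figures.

S ≈ 3.29 mg/L

From the Monod/SRT balance for a CMAS, S = K_s·(1+k_d θ_c)/[θ_c·(Y k − k_d) − 1] = 57.1 × (1 + 0.0625 × 6.86) / [6.86 × (0.525 × 7.29 − 0.0625) − 1] = 81.58 / 24.83 = 3.286 mg/L.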